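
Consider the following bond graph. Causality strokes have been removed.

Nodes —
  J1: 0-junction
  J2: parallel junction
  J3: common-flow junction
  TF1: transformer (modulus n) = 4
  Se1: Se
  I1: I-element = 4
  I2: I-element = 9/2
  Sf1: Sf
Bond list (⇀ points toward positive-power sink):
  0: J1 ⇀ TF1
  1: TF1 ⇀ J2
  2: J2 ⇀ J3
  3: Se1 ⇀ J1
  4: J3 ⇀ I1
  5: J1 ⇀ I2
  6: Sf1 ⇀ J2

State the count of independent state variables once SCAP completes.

β3 |J1  (source Se1 imposes e)
β6 |Sf1  (source Sf1 imposes f)
β0 |TF1  (0-jn J1 has e-setter on 3)
β5 |I2  (J1: bond 3 brought effort, rest push out)
β1 |J2  (TF1 one-in-one-out from 0)
β2 |J3  (J2: bond 1 brought effort, rest push out)
β4 |I1  (J3: last free bond brings flow in)

2  (I1, I2 all integral)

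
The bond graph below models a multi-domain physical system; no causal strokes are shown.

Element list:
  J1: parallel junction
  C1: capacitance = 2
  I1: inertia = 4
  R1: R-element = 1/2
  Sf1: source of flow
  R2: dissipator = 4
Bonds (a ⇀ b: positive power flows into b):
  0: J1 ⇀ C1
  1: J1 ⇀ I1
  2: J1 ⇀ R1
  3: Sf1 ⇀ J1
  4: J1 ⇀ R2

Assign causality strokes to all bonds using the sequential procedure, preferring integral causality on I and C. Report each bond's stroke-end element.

bond 0 stroke at J1
bond 1 stroke at I1
bond 2 stroke at R1
bond 3 stroke at Sf1
bond 4 stroke at R2

b3 stroke→Sf1  (Sf1 (Sf) sets flow on bond)
b0 stroke→J1  (C1 integral (e out))
b1 stroke→I1  (J1 effort already set via bond 0)
b2 stroke→R1  (common-e at J1 fixed by 0)
b4 stroke→R2  (J1 effort already set via bond 0)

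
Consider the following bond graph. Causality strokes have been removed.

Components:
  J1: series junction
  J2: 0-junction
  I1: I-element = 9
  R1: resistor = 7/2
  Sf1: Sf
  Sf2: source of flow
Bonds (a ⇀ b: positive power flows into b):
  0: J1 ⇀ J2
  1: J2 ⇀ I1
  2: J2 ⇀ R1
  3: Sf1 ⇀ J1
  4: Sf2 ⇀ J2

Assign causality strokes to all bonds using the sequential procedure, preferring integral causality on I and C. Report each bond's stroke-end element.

b0 stroke→J1
b1 stroke→I1
b2 stroke→J2
b3 stroke→Sf1
b4 stroke→Sf2

b3 |Sf1  (Sf1 (Sf) sets flow on bond)
b4 |Sf2  (Sf2 fixes flow; stroke at Sf2)
b0 |J1  (J1: bond 3 brought flow, rest push out)
b1 |I1  (I1 integral (f out))
b2 |J2  (only one effort-in slot at J2)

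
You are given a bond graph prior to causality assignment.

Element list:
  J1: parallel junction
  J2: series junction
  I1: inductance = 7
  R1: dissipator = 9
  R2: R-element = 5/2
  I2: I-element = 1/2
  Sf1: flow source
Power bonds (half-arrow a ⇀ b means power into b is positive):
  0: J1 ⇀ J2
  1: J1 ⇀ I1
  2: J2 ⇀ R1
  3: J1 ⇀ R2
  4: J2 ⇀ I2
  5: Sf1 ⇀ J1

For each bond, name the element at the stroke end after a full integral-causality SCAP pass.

bond 0 stroke→J2
bond 1 stroke→I1
bond 2 stroke→J2
bond 3 stroke→J1
bond 4 stroke→I2
bond 5 stroke→Sf1

b5 →Sf1  (Sf1: flow source, stroke at near end)
b1 →I1  (I1 integral (f out))
b4 →I2  (prefer integral on I2)
b0 →J2  (common-f at J2 fixed by 4)
b2 →J2  (common-f at J2 fixed by 4)
b3 →J1  (J1 needs exactly one e-in)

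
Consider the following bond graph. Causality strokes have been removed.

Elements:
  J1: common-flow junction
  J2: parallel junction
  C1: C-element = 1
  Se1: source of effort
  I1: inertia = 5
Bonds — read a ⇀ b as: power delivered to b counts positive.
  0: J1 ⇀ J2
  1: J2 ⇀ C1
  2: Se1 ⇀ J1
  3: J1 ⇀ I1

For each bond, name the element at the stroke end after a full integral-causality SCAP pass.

b2 stroke→J1  (Se1 (Se) sets effort on bond)
b1 stroke→J2  (prefer integral on C1)
b0 stroke→J1  (common-e at J2 fixed by 1)
b3 stroke→I1  (J1 needs exactly one f-in)

bond 0 stroke at J1
bond 1 stroke at J2
bond 2 stroke at J1
bond 3 stroke at I1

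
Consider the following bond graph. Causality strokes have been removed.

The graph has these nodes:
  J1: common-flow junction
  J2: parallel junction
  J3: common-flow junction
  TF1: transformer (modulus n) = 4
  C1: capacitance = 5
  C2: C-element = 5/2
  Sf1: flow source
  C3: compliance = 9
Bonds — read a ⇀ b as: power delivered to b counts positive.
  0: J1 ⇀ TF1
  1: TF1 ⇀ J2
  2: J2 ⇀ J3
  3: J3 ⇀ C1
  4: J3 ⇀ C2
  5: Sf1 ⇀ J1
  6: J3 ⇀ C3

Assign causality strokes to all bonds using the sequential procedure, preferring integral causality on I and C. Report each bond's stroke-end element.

b5 stroke→Sf1  (source Sf1 imposes f)
b0 stroke→J1  (common-f at J1 fixed by 5)
b1 stroke→TF1  (TF1 one-in-one-out from 0)
b2 stroke→J2  (closing 0-jn rule on J2)
b3 stroke→J3  (1-jn J3 has f-setter on 2)
b4 stroke→J3  (J3: bond 2 brought flow, rest push out)
b6 stroke→J3  (J3: bond 2 brought flow, rest push out)

#0 →J1
#1 →TF1
#2 →J2
#3 →J3
#4 →J3
#5 →Sf1
#6 →J3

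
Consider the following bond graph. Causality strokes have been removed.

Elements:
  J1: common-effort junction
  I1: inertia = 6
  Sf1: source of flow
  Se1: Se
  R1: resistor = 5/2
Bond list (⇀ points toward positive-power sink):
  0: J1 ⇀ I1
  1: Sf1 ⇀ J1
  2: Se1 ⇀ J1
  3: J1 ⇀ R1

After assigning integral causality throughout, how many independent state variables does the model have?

β1 stroke→Sf1  (source Sf1 imposes f)
β2 stroke→J1  (Se1: effort source, stroke at far end)
β0 stroke→I1  (J1: bond 2 brought effort, rest push out)
β3 stroke→R1  (J1 effort already set via bond 2)

1  (I1 all integral)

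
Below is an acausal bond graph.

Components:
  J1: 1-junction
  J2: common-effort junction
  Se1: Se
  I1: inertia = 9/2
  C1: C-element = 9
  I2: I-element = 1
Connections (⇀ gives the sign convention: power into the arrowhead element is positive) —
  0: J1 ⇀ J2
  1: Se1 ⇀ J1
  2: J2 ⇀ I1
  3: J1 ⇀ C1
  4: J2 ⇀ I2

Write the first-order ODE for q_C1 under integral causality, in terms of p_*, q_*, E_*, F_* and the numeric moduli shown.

bond 1 stroke at J1  (Se1 (Se) sets effort on bond)
bond 2 stroke at I1  (I1: I, integral causality)
bond 3 stroke at J1  (prefer integral on C1)
bond 0 stroke at J2  (J1: last free bond brings flow in)
bond 4 stroke at I2  (J2 effort already set via bond 0)

dq_C1/dt = 2*p_I1/9 + p_I2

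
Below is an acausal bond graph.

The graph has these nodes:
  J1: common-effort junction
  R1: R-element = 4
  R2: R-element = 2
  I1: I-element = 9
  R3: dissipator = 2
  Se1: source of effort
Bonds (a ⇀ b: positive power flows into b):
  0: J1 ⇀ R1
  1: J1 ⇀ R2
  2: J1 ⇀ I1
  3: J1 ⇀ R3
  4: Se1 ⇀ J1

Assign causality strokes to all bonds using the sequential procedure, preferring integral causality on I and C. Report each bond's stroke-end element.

#0 stroke at R1
#1 stroke at R2
#2 stroke at I1
#3 stroke at R3
#4 stroke at J1

β4 |J1  (Se1 fixes effort; stroke away)
β0 |R1  (J1 effort already set via bond 4)
β1 |R2  (J1 effort already set via bond 4)
β2 |I1  (common-e at J1 fixed by 4)
β3 |R3  (J1 effort already set via bond 4)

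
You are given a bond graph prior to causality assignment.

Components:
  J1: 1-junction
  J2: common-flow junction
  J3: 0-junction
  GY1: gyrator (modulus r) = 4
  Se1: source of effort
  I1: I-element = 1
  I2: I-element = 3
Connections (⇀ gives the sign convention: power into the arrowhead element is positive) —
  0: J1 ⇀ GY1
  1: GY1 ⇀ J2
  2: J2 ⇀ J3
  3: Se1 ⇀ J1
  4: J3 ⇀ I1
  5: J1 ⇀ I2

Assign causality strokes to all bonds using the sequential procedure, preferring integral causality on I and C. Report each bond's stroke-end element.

#0 stroke→J1
#1 stroke→J2
#2 stroke→J3
#3 stroke→J1
#4 stroke→I1
#5 stroke→I2

β3 |J1  (source Se1 imposes e)
β4 |I1  (I1 integral (f out))
β2 |J3  (J3: last free bond brings effort in)
β1 |J2  (J2: bond 2 brought flow, rest push out)
β0 |J1  (through GY1, causality inverts; strokes same side of GY1)
β5 |I2  (only one flow-in slot at J1)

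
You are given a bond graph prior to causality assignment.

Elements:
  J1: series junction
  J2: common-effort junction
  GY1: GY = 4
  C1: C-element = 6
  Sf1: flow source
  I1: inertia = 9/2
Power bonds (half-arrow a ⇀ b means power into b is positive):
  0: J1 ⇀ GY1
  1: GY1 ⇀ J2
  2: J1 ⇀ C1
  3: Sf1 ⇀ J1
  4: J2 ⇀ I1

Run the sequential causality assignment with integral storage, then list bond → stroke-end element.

b3 |Sf1  (Sf1 fixes flow; stroke at Sf1)
b0 |J1  (J1: bond 3 brought flow, rest push out)
b2 |J1  (J1 flow already set via bond 3)
b1 |J2  (GY GY1: same side as bond 0)
b4 |I1  (J2: bond 1 brought effort, rest push out)

b0 stroke at J1
b1 stroke at J2
b2 stroke at J1
b3 stroke at Sf1
b4 stroke at I1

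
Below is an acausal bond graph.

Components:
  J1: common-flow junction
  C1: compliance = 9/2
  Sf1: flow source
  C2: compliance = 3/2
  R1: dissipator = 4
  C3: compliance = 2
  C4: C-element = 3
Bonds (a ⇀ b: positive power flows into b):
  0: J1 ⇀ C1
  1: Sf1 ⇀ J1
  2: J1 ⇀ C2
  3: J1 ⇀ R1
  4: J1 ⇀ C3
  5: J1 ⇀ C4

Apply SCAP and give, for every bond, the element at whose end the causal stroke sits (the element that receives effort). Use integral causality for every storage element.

#1 |Sf1  (Sf1 fixes flow; stroke at Sf1)
#0 |J1  (common-f at J1 fixed by 1)
#2 |J1  (J1 flow already set via bond 1)
#3 |J1  (J1 flow already set via bond 1)
#4 |J1  (J1: bond 1 brought flow, rest push out)
#5 |J1  (1-jn J1 has f-setter on 1)

β0 stroke→J1
β1 stroke→Sf1
β2 stroke→J1
β3 stroke→J1
β4 stroke→J1
β5 stroke→J1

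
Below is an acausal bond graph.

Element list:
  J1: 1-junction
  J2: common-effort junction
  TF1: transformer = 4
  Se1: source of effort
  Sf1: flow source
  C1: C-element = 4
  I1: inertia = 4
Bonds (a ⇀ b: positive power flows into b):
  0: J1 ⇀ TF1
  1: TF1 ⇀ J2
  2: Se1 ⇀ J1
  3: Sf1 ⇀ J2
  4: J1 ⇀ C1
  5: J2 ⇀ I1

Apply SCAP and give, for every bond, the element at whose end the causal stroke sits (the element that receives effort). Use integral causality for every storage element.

#0 stroke at TF1
#1 stroke at J2
#2 stroke at J1
#3 stroke at Sf1
#4 stroke at J1
#5 stroke at I1

#2 →J1  (Se1: effort source, stroke at far end)
#3 →Sf1  (Sf1: flow source, stroke at near end)
#4 →J1  (C1 integral (e out))
#0 →TF1  (only one flow-in slot at J1)
#1 →J2  (TF1: transformer flips bond 0)
#5 →I1  (common-e at J2 fixed by 1)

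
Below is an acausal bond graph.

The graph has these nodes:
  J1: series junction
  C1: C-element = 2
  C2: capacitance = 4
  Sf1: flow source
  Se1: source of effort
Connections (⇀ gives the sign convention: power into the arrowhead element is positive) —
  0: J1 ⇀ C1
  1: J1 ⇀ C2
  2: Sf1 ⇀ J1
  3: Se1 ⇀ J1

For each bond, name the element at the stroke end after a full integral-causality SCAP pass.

#0 →J1
#1 →J1
#2 →Sf1
#3 →J1

b2 |Sf1  (Sf1 fixes flow; stroke at Sf1)
b3 |J1  (Se1 fixes effort; stroke away)
b0 |J1  (1-jn J1 has f-setter on 2)
b1 |J1  (J1: bond 2 brought flow, rest push out)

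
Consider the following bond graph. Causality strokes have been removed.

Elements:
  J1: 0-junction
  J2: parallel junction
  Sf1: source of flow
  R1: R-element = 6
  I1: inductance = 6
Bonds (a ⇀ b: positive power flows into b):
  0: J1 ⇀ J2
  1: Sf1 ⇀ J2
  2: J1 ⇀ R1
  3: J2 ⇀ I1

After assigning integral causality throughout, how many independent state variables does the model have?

1  (I1 all integral)

#1 →Sf1  (source Sf1 imposes f)
#3 →I1  (I1: I, integral causality)
#0 →J2  (J2: last free bond brings effort in)
#2 →J1  (J1: last free bond brings effort in)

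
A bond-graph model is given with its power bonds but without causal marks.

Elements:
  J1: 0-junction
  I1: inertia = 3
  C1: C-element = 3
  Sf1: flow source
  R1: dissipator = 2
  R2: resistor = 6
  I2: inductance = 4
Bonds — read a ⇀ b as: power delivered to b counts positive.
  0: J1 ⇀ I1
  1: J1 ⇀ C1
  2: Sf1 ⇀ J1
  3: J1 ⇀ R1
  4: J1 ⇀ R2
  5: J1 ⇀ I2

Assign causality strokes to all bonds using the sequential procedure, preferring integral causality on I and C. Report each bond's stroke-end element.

#2 stroke→Sf1  (Sf1 fixes flow; stroke at Sf1)
#0 stroke→I1  (I1: I, integral causality)
#1 stroke→J1  (C1: C, integral causality)
#3 stroke→R1  (J1 effort already set via bond 1)
#4 stroke→R2  (0-jn J1 has e-setter on 1)
#5 stroke→I2  (J1 effort already set via bond 1)

b0 |I1
b1 |J1
b2 |Sf1
b3 |R1
b4 |R2
b5 |I2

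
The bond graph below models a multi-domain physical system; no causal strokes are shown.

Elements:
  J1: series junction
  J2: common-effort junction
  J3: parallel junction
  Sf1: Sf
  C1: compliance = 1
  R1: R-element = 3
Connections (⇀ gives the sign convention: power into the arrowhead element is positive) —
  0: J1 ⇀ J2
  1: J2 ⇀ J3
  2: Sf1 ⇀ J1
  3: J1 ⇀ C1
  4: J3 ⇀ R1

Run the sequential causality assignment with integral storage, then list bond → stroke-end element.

bond 2 stroke at Sf1  (Sf1 (Sf) sets flow on bond)
bond 0 stroke at J1  (common-f at J1 fixed by 2)
bond 3 stroke at J1  (J1: bond 2 brought flow, rest push out)
bond 1 stroke at J2  (J2 needs exactly one e-in)
bond 4 stroke at J3  (closing 0-jn rule on J3)

bond 0 →J1
bond 1 →J2
bond 2 →Sf1
bond 3 →J1
bond 4 →J3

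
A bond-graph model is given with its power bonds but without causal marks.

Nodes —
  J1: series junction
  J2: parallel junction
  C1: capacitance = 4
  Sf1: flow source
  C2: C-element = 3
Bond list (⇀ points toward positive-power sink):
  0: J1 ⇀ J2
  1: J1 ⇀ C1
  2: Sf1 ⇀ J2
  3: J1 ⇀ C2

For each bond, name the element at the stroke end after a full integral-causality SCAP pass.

β2 stroke at Sf1  (Sf1 fixes flow; stroke at Sf1)
β0 stroke at J2  (J2 needs exactly one e-in)
β1 stroke at J1  (1-jn J1 has f-setter on 0)
β3 stroke at J1  (1-jn J1 has f-setter on 0)

#0 stroke→J2
#1 stroke→J1
#2 stroke→Sf1
#3 stroke→J1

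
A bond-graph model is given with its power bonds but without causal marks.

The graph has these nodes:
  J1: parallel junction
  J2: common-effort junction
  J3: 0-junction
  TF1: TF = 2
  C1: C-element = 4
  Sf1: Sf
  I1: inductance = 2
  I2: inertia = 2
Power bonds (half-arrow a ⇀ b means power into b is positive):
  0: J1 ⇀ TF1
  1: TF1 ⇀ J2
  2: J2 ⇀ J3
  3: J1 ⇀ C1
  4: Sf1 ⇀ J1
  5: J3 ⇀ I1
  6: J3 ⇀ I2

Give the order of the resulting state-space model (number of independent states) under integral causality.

#4 |Sf1  (Sf1 (Sf) sets flow on bond)
#3 |J1  (C1 outputs effort q/C1)
#0 |TF1  (common-e at J1 fixed by 3)
#1 |J2  (TF TF1: opposite of bond 0)
#2 |J3  (J2: bond 1 brought effort, rest push out)
#5 |I1  (J3: bond 2 brought effort, rest push out)
#6 |I2  (J3 effort already set via bond 2)

3  (C1, I1, I2 all integral)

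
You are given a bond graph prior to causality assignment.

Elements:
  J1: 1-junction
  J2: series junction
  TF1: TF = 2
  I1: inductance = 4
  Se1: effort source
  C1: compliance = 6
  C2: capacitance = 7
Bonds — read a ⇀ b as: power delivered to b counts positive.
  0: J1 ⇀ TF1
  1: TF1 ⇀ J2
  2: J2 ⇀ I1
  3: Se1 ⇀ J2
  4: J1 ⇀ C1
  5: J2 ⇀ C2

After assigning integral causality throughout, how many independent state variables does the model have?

3  (C1, C2, I1 all integral)

#3 stroke at J2  (Se1 (Se) sets effort on bond)
#2 stroke at I1  (I1 outputs flow p/I1)
#1 stroke at J2  (J2 flow already set via bond 2)
#5 stroke at J2  (1-jn J2 has f-setter on 2)
#0 stroke at TF1  (TF TF1: opposite of bond 1)
#4 stroke at J1  (J1 flow already set via bond 0)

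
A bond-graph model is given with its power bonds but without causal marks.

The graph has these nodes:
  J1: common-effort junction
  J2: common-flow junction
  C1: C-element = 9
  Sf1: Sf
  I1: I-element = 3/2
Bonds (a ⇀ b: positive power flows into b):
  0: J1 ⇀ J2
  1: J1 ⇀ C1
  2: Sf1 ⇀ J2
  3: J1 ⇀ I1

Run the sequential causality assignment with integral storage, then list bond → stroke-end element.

b2 |Sf1  (source Sf1 imposes f)
b0 |J2  (J2: bond 2 brought flow, rest push out)
b1 |J1  (C1: C, integral causality)
b3 |I1  (J1 effort already set via bond 1)

β0 →J2
β1 →J1
β2 →Sf1
β3 →I1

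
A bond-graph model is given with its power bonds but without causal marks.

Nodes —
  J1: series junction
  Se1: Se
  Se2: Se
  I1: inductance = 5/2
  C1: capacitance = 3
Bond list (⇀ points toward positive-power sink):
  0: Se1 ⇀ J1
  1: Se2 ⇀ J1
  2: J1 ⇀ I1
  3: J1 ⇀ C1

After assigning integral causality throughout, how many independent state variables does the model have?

β0 →J1  (Se1 fixes effort; stroke away)
β1 →J1  (Se2: effort source, stroke at far end)
β2 →I1  (prefer integral on I1)
β3 →J1  (J1 flow already set via bond 2)

2  (C1, I1 all integral)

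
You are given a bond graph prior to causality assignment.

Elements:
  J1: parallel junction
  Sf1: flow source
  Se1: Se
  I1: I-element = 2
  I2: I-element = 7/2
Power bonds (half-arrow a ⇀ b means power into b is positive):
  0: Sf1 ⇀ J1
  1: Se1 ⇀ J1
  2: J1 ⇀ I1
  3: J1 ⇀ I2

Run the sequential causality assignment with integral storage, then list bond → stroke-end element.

β0 →Sf1
β1 →J1
β2 →I1
β3 →I2

β0 |Sf1  (Sf1: flow source, stroke at near end)
β1 |J1  (Se1 fixes effort; stroke away)
β2 |I1  (J1 effort already set via bond 1)
β3 |I2  (0-jn J1 has e-setter on 1)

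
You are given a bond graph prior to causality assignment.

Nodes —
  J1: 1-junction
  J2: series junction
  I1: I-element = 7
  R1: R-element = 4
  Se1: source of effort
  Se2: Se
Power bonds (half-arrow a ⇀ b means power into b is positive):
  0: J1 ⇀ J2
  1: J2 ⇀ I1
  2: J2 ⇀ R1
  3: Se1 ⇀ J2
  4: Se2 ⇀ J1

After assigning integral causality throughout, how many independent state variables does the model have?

#3 stroke→J2  (source Se1 imposes e)
#4 stroke→J1  (Se2 (Se) sets effort on bond)
#0 stroke→J2  (only one flow-in slot at J1)
#1 stroke→I1  (prefer integral on I1)
#2 stroke→J2  (J2 flow already set via bond 1)

1  (I1 all integral)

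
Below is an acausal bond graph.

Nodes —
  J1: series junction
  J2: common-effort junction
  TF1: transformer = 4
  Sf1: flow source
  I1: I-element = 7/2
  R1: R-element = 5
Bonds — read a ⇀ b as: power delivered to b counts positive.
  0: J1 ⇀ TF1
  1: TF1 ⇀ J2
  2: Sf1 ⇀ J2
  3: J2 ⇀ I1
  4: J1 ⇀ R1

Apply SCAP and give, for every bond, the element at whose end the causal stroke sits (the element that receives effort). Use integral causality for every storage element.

bond 0 stroke→TF1
bond 1 stroke→J2
bond 2 stroke→Sf1
bond 3 stroke→I1
bond 4 stroke→J1

b2 →Sf1  (Sf1: flow source, stroke at near end)
b3 →I1  (prefer integral on I1)
b1 →J2  (J2: last free bond brings effort in)
b0 →TF1  (through TF1, causality passes straight; one stroke at TF1)
b4 →J1  (J1 flow already set via bond 0)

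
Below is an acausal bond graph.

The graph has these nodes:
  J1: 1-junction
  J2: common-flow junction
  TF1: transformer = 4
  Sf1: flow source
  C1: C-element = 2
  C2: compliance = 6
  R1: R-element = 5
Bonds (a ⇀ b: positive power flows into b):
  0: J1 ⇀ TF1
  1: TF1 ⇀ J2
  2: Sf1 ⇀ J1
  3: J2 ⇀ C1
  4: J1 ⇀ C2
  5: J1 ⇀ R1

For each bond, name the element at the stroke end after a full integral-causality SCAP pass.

β2 stroke→Sf1  (Sf1 fixes flow; stroke at Sf1)
β0 stroke→J1  (J1 flow already set via bond 2)
β4 stroke→J1  (common-f at J1 fixed by 2)
β5 stroke→J1  (common-f at J1 fixed by 2)
β1 stroke→TF1  (TF TF1: opposite of bond 0)
β3 stroke→J2  (common-f at J2 fixed by 1)

β0 |J1
β1 |TF1
β2 |Sf1
β3 |J2
β4 |J1
β5 |J1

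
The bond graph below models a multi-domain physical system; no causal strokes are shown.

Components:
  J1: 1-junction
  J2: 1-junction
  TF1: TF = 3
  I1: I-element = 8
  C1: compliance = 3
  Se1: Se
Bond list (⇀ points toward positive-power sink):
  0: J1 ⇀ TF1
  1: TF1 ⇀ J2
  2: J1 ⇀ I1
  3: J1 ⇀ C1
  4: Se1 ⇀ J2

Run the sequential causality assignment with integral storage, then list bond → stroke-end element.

β0 →J1
β1 →TF1
β2 →I1
β3 →J1
β4 →J2

β4 stroke at J2  (source Se1 imposes e)
β1 stroke at TF1  (J2: last free bond brings flow in)
β0 stroke at J1  (TF1 one-in-one-out from 1)
β2 stroke at I1  (prefer integral on I1)
β3 stroke at J1  (common-f at J1 fixed by 2)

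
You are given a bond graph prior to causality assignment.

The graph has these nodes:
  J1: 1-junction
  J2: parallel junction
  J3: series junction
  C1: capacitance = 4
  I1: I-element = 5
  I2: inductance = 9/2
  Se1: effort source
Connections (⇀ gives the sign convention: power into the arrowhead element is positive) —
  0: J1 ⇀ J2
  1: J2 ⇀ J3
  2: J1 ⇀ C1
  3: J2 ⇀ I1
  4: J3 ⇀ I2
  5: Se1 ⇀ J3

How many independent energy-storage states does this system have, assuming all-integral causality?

#5 |J3  (Se1: effort source, stroke at far end)
#2 |J1  (C1 outputs effort q/C1)
#0 |J2  (only one flow-in slot at J1)
#1 |J3  (0-jn J2 has e-setter on 0)
#3 |I1  (J2: bond 0 brought effort, rest push out)
#4 |I2  (only one flow-in slot at J3)

3  (C1, I1, I2 all integral)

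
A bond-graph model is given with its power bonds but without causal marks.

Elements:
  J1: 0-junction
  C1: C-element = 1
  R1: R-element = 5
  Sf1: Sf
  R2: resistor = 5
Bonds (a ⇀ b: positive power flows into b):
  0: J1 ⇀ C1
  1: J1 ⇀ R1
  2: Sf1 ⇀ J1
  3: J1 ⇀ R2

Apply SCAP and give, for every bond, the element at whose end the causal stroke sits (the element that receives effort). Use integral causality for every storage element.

#0 stroke→J1
#1 stroke→R1
#2 stroke→Sf1
#3 stroke→R2

β2 →Sf1  (Sf1 fixes flow; stroke at Sf1)
β0 →J1  (prefer integral on C1)
β1 →R1  (J1: bond 0 brought effort, rest push out)
β3 →R2  (J1 effort already set via bond 0)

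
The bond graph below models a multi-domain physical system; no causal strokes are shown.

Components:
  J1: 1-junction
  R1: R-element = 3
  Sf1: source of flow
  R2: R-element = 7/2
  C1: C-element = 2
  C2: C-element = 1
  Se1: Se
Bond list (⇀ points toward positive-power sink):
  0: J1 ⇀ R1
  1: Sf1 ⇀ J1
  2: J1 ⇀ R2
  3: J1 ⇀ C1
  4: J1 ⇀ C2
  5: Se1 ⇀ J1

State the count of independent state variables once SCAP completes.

β1 stroke→Sf1  (Sf1: flow source, stroke at near end)
β5 stroke→J1  (Se1 fixes effort; stroke away)
β0 stroke→J1  (common-f at J1 fixed by 1)
β2 stroke→J1  (J1: bond 1 brought flow, rest push out)
β3 stroke→J1  (common-f at J1 fixed by 1)
β4 stroke→J1  (1-jn J1 has f-setter on 1)

2  (C1, C2 all integral)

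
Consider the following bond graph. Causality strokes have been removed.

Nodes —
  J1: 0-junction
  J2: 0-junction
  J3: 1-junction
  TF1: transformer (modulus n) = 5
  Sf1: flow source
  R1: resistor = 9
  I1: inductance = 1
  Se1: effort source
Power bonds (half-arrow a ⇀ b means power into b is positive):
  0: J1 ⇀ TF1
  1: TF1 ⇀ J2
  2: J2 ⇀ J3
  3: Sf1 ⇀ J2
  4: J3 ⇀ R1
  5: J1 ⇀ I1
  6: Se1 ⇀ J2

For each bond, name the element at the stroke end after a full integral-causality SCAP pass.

#3 →Sf1  (Sf1 (Sf) sets flow on bond)
#6 →J2  (source Se1 imposes e)
#1 →TF1  (J2 effort already set via bond 6)
#2 →J3  (J2: bond 6 brought effort, rest push out)
#4 →R1  (closing 1-jn rule on J3)
#0 →J1  (TF TF1: opposite of bond 1)
#5 →I1  (0-jn J1 has e-setter on 0)

b0 stroke→J1
b1 stroke→TF1
b2 stroke→J3
b3 stroke→Sf1
b4 stroke→R1
b5 stroke→I1
b6 stroke→J2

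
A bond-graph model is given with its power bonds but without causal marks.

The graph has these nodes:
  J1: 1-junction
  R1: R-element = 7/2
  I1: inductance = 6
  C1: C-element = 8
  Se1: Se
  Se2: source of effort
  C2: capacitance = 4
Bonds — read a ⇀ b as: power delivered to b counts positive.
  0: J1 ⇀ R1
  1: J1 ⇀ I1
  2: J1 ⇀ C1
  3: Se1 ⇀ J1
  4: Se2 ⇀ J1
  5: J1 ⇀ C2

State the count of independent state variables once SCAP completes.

#3 |J1  (Se1 fixes effort; stroke away)
#4 |J1  (Se2 (Se) sets effort on bond)
#1 |I1  (I1 outputs flow p/I1)
#0 |J1  (J1: bond 1 brought flow, rest push out)
#2 |J1  (J1: bond 1 brought flow, rest push out)
#5 |J1  (J1: bond 1 brought flow, rest push out)

3  (C1, C2, I1 all integral)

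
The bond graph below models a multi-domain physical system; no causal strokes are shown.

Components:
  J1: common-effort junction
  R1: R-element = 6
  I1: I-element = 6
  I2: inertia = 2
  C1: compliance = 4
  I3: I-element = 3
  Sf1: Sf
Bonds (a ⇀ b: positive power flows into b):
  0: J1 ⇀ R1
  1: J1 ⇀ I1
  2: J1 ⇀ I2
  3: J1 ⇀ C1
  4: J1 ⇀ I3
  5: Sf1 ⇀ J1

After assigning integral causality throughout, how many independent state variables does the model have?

4  (C1, I1, I2, I3 all integral)

bond 5 stroke→Sf1  (Sf1 (Sf) sets flow on bond)
bond 1 stroke→I1  (I1 integral (f out))
bond 2 stroke→I2  (I2 integral (f out))
bond 3 stroke→J1  (C1 outputs effort q/C1)
bond 0 stroke→R1  (J1 effort already set via bond 3)
bond 4 stroke→I3  (0-jn J1 has e-setter on 3)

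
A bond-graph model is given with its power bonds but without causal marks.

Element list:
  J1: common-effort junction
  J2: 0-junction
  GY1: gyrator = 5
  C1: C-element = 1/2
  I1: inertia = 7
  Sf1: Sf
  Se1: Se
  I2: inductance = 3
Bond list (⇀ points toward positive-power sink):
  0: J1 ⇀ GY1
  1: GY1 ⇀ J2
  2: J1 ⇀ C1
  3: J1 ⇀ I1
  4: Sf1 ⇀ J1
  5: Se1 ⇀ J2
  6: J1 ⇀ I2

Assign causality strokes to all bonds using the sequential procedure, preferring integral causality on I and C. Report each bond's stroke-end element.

β0 →GY1
β1 →GY1
β2 →J1
β3 →I1
β4 →Sf1
β5 →J2
β6 →I2

β4 stroke→Sf1  (Sf1 fixes flow; stroke at Sf1)
β5 stroke→J2  (source Se1 imposes e)
β1 stroke→GY1  (common-e at J2 fixed by 5)
β0 stroke→GY1  (GY1: gyrator matches bond 1)
β2 stroke→J1  (prefer integral on C1)
β3 stroke→I1  (0-jn J1 has e-setter on 2)
β6 stroke→I2  (J1: bond 2 brought effort, rest push out)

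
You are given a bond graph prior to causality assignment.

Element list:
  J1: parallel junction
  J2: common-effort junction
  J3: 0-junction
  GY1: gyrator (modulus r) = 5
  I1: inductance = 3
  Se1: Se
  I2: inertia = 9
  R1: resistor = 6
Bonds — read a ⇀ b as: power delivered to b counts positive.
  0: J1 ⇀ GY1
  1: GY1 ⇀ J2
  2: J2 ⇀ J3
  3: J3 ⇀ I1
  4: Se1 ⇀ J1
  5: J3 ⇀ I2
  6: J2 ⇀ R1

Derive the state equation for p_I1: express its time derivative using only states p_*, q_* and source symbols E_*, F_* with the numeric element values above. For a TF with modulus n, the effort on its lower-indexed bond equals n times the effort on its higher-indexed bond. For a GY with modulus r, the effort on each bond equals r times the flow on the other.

dp_I1/dt = 6*E_Se1/5 - 2*p_I1 - 2*p_I2/3

b4 →J1  (Se1 (Se) sets effort on bond)
b0 →GY1  (common-e at J1 fixed by 4)
b1 →GY1  (through GY1, causality inverts; strokes same side of GY1)
b3 →I1  (prefer integral on I1)
b5 →I2  (prefer integral on I2)
b2 →J3  (J3 needs exactly one e-in)
b6 →J2  (closing 0-jn rule on J2)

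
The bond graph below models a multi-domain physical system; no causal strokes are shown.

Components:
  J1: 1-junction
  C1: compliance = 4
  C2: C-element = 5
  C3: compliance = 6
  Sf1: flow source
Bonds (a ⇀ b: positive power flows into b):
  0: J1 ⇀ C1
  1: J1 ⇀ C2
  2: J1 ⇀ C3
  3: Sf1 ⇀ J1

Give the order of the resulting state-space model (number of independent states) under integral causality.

3  (C1, C2, C3 all integral)

#3 stroke at Sf1  (Sf1 fixes flow; stroke at Sf1)
#0 stroke at J1  (common-f at J1 fixed by 3)
#1 stroke at J1  (J1: bond 3 brought flow, rest push out)
#2 stroke at J1  (J1 flow already set via bond 3)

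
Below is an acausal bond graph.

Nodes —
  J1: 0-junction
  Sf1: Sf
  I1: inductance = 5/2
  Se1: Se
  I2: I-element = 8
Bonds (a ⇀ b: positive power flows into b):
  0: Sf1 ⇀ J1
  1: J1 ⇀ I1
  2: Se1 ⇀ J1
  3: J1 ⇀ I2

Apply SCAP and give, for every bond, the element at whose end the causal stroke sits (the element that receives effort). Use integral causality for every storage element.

#0 →Sf1
#1 →I1
#2 →J1
#3 →I2

bond 0 stroke→Sf1  (Sf1: flow source, stroke at near end)
bond 2 stroke→J1  (Se1: effort source, stroke at far end)
bond 1 stroke→I1  (0-jn J1 has e-setter on 2)
bond 3 stroke→I2  (0-jn J1 has e-setter on 2)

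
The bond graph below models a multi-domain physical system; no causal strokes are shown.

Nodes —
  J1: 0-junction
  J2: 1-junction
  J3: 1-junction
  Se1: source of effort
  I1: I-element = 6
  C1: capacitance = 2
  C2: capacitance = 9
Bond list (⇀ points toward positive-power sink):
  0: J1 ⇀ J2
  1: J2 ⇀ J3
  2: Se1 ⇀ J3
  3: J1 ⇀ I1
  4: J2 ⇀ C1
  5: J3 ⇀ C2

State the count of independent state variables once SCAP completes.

3  (C1, C2, I1 all integral)

#2 →J3  (Se1 (Se) sets effort on bond)
#3 →I1  (I1: I, integral causality)
#0 →J1  (J1 needs exactly one e-in)
#1 →J2  (1-jn J2 has f-setter on 0)
#4 →J2  (J2: bond 0 brought flow, rest push out)
#5 →J3  (J3 flow already set via bond 1)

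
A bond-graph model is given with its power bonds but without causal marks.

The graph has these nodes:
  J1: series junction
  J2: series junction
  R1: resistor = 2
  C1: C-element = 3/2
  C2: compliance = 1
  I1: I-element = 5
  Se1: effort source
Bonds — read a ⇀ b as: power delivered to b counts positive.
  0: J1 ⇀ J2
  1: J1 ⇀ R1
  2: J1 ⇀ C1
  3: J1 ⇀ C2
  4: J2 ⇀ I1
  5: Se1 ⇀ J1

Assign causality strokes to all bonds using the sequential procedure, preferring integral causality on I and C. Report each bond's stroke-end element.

bond 0 stroke at J2
bond 1 stroke at J1
bond 2 stroke at J1
bond 3 stroke at J1
bond 4 stroke at I1
bond 5 stroke at J1

bond 5 stroke at J1  (Se1 fixes effort; stroke away)
bond 2 stroke at J1  (C1 integral (e out))
bond 3 stroke at J1  (prefer integral on C2)
bond 4 stroke at I1  (I1 integral (f out))
bond 0 stroke at J2  (1-jn J2 has f-setter on 4)
bond 1 stroke at J1  (J1 flow already set via bond 0)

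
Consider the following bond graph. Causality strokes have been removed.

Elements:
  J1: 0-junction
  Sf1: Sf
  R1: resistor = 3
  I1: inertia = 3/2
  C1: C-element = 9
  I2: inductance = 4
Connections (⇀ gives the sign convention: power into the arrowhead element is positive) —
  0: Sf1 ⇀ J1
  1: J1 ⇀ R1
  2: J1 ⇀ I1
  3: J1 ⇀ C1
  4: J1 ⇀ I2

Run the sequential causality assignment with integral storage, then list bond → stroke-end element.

β0 stroke at Sf1  (Sf1 fixes flow; stroke at Sf1)
β2 stroke at I1  (I1: I, integral causality)
β3 stroke at J1  (prefer integral on C1)
β1 stroke at R1  (J1: bond 3 brought effort, rest push out)
β4 stroke at I2  (common-e at J1 fixed by 3)

bond 0 |Sf1
bond 1 |R1
bond 2 |I1
bond 3 |J1
bond 4 |I2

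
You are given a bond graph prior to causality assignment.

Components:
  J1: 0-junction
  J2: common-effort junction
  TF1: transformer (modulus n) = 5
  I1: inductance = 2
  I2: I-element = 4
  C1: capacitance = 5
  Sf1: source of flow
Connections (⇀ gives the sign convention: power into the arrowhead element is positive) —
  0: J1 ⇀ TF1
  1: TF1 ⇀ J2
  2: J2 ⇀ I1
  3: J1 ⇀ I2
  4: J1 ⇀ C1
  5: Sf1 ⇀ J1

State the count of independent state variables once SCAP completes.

3  (C1, I1, I2 all integral)

β5 stroke→Sf1  (source Sf1 imposes f)
β2 stroke→I1  (I1: I, integral causality)
β1 stroke→J2  (J2 needs exactly one e-in)
β0 stroke→TF1  (TF TF1: opposite of bond 1)
β3 stroke→I2  (I2: I, integral causality)
β4 stroke→J1  (closing 0-jn rule on J1)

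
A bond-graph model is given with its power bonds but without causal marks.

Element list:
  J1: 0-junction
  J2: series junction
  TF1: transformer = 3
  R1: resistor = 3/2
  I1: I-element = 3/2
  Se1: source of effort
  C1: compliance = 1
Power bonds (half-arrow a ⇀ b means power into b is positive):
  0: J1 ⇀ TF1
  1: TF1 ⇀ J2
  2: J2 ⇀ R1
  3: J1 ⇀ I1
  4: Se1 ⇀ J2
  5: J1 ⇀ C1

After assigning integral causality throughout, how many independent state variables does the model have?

2  (C1, I1 all integral)

bond 4 |J2  (Se1 fixes effort; stroke away)
bond 3 |I1  (prefer integral on I1)
bond 5 |J1  (C1: C, integral causality)
bond 0 |TF1  (common-e at J1 fixed by 5)
bond 1 |J2  (TF TF1: opposite of bond 0)
bond 2 |R1  (J2: last free bond brings flow in)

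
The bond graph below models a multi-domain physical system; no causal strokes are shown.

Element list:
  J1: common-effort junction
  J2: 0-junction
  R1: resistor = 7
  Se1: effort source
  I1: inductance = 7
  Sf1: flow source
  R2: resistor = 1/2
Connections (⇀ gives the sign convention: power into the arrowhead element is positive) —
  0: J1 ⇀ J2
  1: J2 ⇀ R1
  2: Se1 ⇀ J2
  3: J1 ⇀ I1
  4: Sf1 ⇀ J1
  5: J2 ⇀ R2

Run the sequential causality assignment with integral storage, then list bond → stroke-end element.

β0 |J1
β1 |R1
β2 |J2
β3 |I1
β4 |Sf1
β5 |R2

bond 2 stroke→J2  (Se1: effort source, stroke at far end)
bond 4 stroke→Sf1  (source Sf1 imposes f)
bond 0 stroke→J1  (0-jn J2 has e-setter on 2)
bond 1 stroke→R1  (common-e at J2 fixed by 2)
bond 5 stroke→R2  (J2: bond 2 brought effort, rest push out)
bond 3 stroke→I1  (0-jn J1 has e-setter on 0)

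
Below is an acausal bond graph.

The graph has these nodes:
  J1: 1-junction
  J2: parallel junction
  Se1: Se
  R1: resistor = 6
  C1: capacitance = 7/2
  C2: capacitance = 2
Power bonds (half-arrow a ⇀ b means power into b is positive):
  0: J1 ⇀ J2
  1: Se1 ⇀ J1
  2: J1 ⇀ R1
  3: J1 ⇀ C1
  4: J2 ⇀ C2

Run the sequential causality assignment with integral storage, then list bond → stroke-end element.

bond 0 |J1
bond 1 |J1
bond 2 |R1
bond 3 |J1
bond 4 |J2

β1 stroke at J1  (Se1 (Se) sets effort on bond)
β3 stroke at J1  (prefer integral on C1)
β4 stroke at J2  (C2: C, integral causality)
β0 stroke at J1  (J2: bond 4 brought effort, rest push out)
β2 stroke at R1  (closing 1-jn rule on J1)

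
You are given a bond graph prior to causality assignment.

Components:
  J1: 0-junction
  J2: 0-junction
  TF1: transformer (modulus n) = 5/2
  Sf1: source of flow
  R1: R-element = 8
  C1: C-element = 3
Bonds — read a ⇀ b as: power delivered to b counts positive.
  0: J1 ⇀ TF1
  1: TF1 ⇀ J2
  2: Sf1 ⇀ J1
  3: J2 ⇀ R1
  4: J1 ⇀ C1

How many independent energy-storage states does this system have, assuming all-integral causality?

b2 |Sf1  (Sf1 (Sf) sets flow on bond)
b4 |J1  (C1: C, integral causality)
b0 |TF1  (J1 effort already set via bond 4)
b1 |J2  (TF TF1: opposite of bond 0)
b3 |R1  (J2: bond 1 brought effort, rest push out)

1  (C1 all integral)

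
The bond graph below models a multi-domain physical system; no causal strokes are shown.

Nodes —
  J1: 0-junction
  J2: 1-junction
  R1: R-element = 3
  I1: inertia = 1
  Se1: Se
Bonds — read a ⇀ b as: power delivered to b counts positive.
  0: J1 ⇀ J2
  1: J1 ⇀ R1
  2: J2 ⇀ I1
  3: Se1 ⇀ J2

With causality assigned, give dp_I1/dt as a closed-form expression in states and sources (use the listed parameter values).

b3 stroke at J2  (Se1: effort source, stroke at far end)
b2 stroke at I1  (I1 integral (f out))
b0 stroke at J2  (1-jn J2 has f-setter on 2)
b1 stroke at J1  (closing 0-jn rule on J1)

dp_I1/dt = E_Se1 - 3*p_I1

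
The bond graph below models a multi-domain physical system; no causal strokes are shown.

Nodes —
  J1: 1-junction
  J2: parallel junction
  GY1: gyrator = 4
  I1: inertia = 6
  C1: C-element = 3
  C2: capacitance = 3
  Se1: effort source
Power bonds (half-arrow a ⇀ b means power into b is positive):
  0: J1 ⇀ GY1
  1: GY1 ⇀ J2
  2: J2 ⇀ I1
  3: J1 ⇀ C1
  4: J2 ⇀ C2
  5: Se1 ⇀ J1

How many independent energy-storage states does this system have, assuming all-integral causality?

3  (C1, C2, I1 all integral)

#5 stroke→J1  (Se1: effort source, stroke at far end)
#2 stroke→I1  (prefer integral on I1)
#3 stroke→J1  (C1 outputs effort q/C1)
#0 stroke→GY1  (J1: last free bond brings flow in)
#1 stroke→GY1  (GY GY1: same side as bond 0)
#4 stroke→J2  (J2: last free bond brings effort in)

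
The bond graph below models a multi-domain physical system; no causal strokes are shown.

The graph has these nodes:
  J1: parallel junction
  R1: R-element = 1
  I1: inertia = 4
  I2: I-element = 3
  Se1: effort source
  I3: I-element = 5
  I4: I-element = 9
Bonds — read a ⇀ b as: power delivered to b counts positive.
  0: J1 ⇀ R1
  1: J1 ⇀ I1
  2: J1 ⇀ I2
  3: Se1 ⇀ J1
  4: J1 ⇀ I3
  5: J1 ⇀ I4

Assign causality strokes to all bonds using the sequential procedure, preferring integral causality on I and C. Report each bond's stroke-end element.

bond 0 |R1
bond 1 |I1
bond 2 |I2
bond 3 |J1
bond 4 |I3
bond 5 |I4

b3 →J1  (Se1 fixes effort; stroke away)
b0 →R1  (common-e at J1 fixed by 3)
b1 →I1  (common-e at J1 fixed by 3)
b2 →I2  (J1 effort already set via bond 3)
b4 →I3  (J1 effort already set via bond 3)
b5 →I4  (common-e at J1 fixed by 3)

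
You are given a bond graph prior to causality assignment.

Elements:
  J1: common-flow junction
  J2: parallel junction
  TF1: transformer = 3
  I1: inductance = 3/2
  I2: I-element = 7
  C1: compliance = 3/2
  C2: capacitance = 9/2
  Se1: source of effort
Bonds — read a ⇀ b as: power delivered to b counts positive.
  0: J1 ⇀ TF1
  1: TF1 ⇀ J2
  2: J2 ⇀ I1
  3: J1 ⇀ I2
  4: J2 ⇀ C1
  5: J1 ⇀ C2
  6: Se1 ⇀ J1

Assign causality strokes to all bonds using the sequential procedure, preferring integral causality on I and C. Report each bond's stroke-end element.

bond 0 stroke at J1
bond 1 stroke at TF1
bond 2 stroke at I1
bond 3 stroke at I2
bond 4 stroke at J2
bond 5 stroke at J1
bond 6 stroke at J1

bond 6 stroke→J1  (source Se1 imposes e)
bond 2 stroke→I1  (I1 integral (f out))
bond 3 stroke→I2  (prefer integral on I2)
bond 0 stroke→J1  (J1: bond 3 brought flow, rest push out)
bond 5 stroke→J1  (J1 flow already set via bond 3)
bond 1 stroke→TF1  (TF TF1: opposite of bond 0)
bond 4 stroke→J2  (closing 0-jn rule on J2)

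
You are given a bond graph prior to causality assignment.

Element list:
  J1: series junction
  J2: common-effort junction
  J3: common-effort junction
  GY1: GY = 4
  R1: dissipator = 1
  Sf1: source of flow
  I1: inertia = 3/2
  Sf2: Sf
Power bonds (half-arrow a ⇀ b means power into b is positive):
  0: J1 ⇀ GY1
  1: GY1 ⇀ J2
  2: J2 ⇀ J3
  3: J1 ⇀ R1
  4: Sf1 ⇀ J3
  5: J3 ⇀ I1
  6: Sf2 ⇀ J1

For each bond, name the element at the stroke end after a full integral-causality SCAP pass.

#0 →J1
#1 →J2
#2 →J3
#3 →J1
#4 →Sf1
#5 →I1
#6 →Sf2

#4 stroke at Sf1  (source Sf1 imposes f)
#6 stroke at Sf2  (Sf2 (Sf) sets flow on bond)
#0 stroke at J1  (common-f at J1 fixed by 6)
#3 stroke at J1  (J1: bond 6 brought flow, rest push out)
#1 stroke at J2  (GY1: gyrator matches bond 0)
#2 stroke at J3  (J2 effort already set via bond 1)
#5 stroke at I1  (common-e at J3 fixed by 2)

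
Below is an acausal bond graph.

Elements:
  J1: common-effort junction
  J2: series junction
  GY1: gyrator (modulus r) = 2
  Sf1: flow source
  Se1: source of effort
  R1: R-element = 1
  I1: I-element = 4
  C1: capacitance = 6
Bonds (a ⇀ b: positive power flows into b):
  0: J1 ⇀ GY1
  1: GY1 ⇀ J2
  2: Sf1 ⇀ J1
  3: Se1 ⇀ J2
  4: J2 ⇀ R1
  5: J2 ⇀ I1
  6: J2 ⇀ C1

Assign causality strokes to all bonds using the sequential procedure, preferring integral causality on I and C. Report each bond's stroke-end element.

β0 stroke→J1
β1 stroke→J2
β2 stroke→Sf1
β3 stroke→J2
β4 stroke→J2
β5 stroke→I1
β6 stroke→J2

bond 2 stroke at Sf1  (Sf1 (Sf) sets flow on bond)
bond 3 stroke at J2  (Se1 fixes effort; stroke away)
bond 0 stroke at J1  (J1: last free bond brings effort in)
bond 1 stroke at J2  (GY GY1: same side as bond 0)
bond 5 stroke at I1  (I1 integral (f out))
bond 4 stroke at J2  (J2 flow already set via bond 5)
bond 6 stroke at J2  (J2: bond 5 brought flow, rest push out)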